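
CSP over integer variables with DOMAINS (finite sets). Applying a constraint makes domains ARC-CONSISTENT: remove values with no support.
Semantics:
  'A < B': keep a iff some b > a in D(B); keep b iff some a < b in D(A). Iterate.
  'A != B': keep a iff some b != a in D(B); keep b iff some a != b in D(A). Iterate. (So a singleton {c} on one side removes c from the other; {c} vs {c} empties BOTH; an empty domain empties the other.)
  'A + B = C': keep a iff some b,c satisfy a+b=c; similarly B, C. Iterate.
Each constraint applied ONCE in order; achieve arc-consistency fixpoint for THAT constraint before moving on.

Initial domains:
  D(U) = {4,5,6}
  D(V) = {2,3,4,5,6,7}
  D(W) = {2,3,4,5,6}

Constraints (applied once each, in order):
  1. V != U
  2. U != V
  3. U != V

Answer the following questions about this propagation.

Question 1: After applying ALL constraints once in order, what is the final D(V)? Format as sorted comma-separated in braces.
Answer: {2,3,4,5,6,7}

Derivation:
Constraint 1 (V != U) on D(V)={2,3,4,5,6,7} D(U)={4,5,6}: no change
Constraint 2 (U != V) on D(U)={4,5,6} D(V)={2,3,4,5,6,7}: no change
Constraint 3 (U != V) on D(U)={4,5,6} D(V)={2,3,4,5,6,7}: no change
So after all 3 constraints: D(V) = {2,3,4,5,6,7}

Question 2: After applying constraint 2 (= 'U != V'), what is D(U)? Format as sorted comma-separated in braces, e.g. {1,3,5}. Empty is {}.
Answer: {4,5,6}

Derivation:
Constraint 1 (V != U) on D(V)={2,3,4,5,6,7} D(U)={4,5,6}: no change
Constraint 2 (U != V) on D(U)={4,5,6} D(V)={2,3,4,5,6,7}: no change
So after constraint 2: D(U) = {4,5,6}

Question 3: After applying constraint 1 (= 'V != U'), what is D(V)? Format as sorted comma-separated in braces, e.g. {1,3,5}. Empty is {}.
Answer: {2,3,4,5,6,7}

Derivation:
Constraint 1 (V != U) on D(V)={2,3,4,5,6,7} D(U)={4,5,6}: no change
So after constraint 1: D(V) = {2,3,4,5,6,7}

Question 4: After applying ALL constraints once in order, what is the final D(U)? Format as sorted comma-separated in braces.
Answer: {4,5,6}

Derivation:
Constraint 1 (V != U) on D(V)={2,3,4,5,6,7} D(U)={4,5,6}: no change
Constraint 2 (U != V) on D(U)={4,5,6} D(V)={2,3,4,5,6,7}: no change
Constraint 3 (U != V) on D(U)={4,5,6} D(V)={2,3,4,5,6,7}: no change
So after all 3 constraints: D(U) = {4,5,6}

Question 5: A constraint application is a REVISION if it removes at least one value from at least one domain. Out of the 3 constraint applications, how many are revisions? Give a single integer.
Answer: 0

Derivation:
Constraint 1 (V != U) on D(V)={2,3,4,5,6,7} D(U)={4,5,6}: no change => not a revision
Constraint 2 (U != V) on D(U)={4,5,6} D(V)={2,3,4,5,6,7}: no change => not a revision
Constraint 3 (U != V) on D(U)={4,5,6} D(V)={2,3,4,5,6,7}: no change => not a revision
Total revisions = 0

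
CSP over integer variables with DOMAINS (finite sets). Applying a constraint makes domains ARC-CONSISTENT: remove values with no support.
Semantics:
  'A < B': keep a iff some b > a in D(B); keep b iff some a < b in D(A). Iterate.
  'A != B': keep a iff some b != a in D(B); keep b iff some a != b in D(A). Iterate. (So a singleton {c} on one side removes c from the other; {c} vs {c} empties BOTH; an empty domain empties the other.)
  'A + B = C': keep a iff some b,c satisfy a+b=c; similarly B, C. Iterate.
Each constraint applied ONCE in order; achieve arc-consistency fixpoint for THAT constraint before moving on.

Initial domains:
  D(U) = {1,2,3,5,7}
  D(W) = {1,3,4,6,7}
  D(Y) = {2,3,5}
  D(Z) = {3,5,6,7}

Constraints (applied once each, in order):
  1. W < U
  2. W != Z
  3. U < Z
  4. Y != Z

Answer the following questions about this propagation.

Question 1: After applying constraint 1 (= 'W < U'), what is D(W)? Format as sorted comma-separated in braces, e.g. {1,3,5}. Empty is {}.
Constraint 1 (W < U) on D(W)={1,3,4,6,7} D(U)={1,2,3,5,7}: W {1,3,4,6,7}->{1,3,4,6}; U {1,2,3,5,7}->{2,3,5,7}
So after constraint 1: D(W) = {1,3,4,6}

Answer: {1,3,4,6}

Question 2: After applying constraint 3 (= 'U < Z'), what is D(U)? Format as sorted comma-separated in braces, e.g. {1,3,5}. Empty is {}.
Answer: {2,3,5}

Derivation:
Constraint 1 (W < U) on D(W)={1,3,4,6,7} D(U)={1,2,3,5,7}: W {1,3,4,6,7}->{1,3,4,6}; U {1,2,3,5,7}->{2,3,5,7}
Constraint 2 (W != Z) on D(W)={1,3,4,6} D(Z)={3,5,6,7}: no change
Constraint 3 (U < Z) on D(U)={2,3,5,7} D(Z)={3,5,6,7}: U {2,3,5,7}->{2,3,5}
So after constraint 3: D(U) = {2,3,5}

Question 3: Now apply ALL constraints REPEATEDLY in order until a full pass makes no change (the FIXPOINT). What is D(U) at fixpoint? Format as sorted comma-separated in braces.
pass 0 (initial): D(U)={1,2,3,5,7}
pass 1: U {1,2,3,5,7}->{2,3,5}; W {1,3,4,6,7}->{1,3,4,6}
pass 2: W {1,3,4,6}->{1,3,4}
pass 3: no change
Fixpoint after 3 passes: D(U) = {2,3,5}

Answer: {2,3,5}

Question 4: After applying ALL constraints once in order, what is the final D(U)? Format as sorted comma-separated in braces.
Answer: {2,3,5}

Derivation:
Constraint 1 (W < U) on D(W)={1,3,4,6,7} D(U)={1,2,3,5,7}: W {1,3,4,6,7}->{1,3,4,6}; U {1,2,3,5,7}->{2,3,5,7}
Constraint 2 (W != Z) on D(W)={1,3,4,6} D(Z)={3,5,6,7}: no change
Constraint 3 (U < Z) on D(U)={2,3,5,7} D(Z)={3,5,6,7}: U {2,3,5,7}->{2,3,5}
Constraint 4 (Y != Z) on D(Y)={2,3,5} D(Z)={3,5,6,7}: no change
So after all 4 constraints: D(U) = {2,3,5}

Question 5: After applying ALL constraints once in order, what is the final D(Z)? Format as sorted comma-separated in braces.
Answer: {3,5,6,7}

Derivation:
Constraint 1 (W < U) on D(W)={1,3,4,6,7} D(U)={1,2,3,5,7}: W {1,3,4,6,7}->{1,3,4,6}; U {1,2,3,5,7}->{2,3,5,7}
Constraint 2 (W != Z) on D(W)={1,3,4,6} D(Z)={3,5,6,7}: no change
Constraint 3 (U < Z) on D(U)={2,3,5,7} D(Z)={3,5,6,7}: U {2,3,5,7}->{2,3,5}
Constraint 4 (Y != Z) on D(Y)={2,3,5} D(Z)={3,5,6,7}: no change
So after all 4 constraints: D(Z) = {3,5,6,7}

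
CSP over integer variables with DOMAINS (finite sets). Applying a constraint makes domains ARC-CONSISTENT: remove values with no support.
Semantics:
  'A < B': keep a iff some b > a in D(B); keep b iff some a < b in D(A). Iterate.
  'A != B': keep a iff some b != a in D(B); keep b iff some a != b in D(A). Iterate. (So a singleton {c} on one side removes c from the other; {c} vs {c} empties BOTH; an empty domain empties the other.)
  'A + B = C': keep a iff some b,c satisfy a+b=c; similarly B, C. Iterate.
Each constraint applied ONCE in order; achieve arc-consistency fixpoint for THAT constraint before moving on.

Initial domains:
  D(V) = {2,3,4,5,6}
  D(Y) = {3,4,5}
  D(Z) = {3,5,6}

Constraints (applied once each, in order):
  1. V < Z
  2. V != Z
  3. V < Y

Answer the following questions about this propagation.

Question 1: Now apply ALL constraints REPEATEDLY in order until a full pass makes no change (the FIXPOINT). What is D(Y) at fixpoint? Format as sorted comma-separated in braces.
pass 0 (initial): D(Y)={3,4,5}
pass 1: V {2,3,4,5,6}->{2,3,4}
pass 2: no change
Fixpoint after 2 passes: D(Y) = {3,4,5}

Answer: {3,4,5}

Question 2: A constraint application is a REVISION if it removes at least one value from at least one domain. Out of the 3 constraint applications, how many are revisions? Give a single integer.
Answer: 2

Derivation:
Constraint 1 (V < Z) on D(V)={2,3,4,5,6} D(Z)={3,5,6}: V {2,3,4,5,6}->{2,3,4,5} => REVISION
Constraint 2 (V != Z) on D(V)={2,3,4,5} D(Z)={3,5,6}: no change => not a revision
Constraint 3 (V < Y) on D(V)={2,3,4,5} D(Y)={3,4,5}: V {2,3,4,5}->{2,3,4} => REVISION
Total revisions = 2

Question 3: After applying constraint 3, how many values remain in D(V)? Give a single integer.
Constraint 1 (V < Z) on D(V)={2,3,4,5,6} D(Z)={3,5,6}: V {2,3,4,5,6}->{2,3,4,5}
Constraint 2 (V != Z) on D(V)={2,3,4,5} D(Z)={3,5,6}: no change
Constraint 3 (V < Y) on D(V)={2,3,4,5} D(Y)={3,4,5}: V {2,3,4,5}->{2,3,4}
So after constraint 3: D(V)={2,3,4}, size = 3

Answer: 3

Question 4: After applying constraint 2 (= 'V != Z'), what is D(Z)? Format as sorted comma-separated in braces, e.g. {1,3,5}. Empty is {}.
Constraint 1 (V < Z) on D(V)={2,3,4,5,6} D(Z)={3,5,6}: V {2,3,4,5,6}->{2,3,4,5}
Constraint 2 (V != Z) on D(V)={2,3,4,5} D(Z)={3,5,6}: no change
So after constraint 2: D(Z) = {3,5,6}

Answer: {3,5,6}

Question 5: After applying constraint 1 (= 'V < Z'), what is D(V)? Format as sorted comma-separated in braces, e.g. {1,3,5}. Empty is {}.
Answer: {2,3,4,5}

Derivation:
Constraint 1 (V < Z) on D(V)={2,3,4,5,6} D(Z)={3,5,6}: V {2,3,4,5,6}->{2,3,4,5}
So after constraint 1: D(V) = {2,3,4,5}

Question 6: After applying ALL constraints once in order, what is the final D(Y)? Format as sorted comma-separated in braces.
Constraint 1 (V < Z) on D(V)={2,3,4,5,6} D(Z)={3,5,6}: V {2,3,4,5,6}->{2,3,4,5}
Constraint 2 (V != Z) on D(V)={2,3,4,5} D(Z)={3,5,6}: no change
Constraint 3 (V < Y) on D(V)={2,3,4,5} D(Y)={3,4,5}: V {2,3,4,5}->{2,3,4}
So after all 3 constraints: D(Y) = {3,4,5}

Answer: {3,4,5}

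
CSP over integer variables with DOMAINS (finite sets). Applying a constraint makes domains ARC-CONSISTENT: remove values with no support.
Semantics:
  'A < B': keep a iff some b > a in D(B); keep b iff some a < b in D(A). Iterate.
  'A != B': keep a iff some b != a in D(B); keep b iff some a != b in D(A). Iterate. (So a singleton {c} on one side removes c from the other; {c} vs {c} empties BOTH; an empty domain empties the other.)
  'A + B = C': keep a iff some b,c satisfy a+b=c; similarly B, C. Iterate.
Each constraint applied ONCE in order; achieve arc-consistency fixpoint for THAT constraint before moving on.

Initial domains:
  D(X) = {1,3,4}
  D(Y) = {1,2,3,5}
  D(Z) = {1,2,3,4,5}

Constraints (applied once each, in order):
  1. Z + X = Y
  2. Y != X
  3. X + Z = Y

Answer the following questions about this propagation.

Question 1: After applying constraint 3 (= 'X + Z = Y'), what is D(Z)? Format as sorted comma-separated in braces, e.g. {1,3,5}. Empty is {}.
Answer: {1,2,4}

Derivation:
Constraint 1 (Z + X = Y) on D(Z)={1,2,3,4,5} D(X)={1,3,4} D(Y)={1,2,3,5}: Z {1,2,3,4,5}->{1,2,4}; Y {1,2,3,5}->{2,3,5}
Constraint 2 (Y != X) on D(Y)={2,3,5} D(X)={1,3,4}: no change
Constraint 3 (X + Z = Y) on D(X)={1,3,4} D(Z)={1,2,4} D(Y)={2,3,5}: no change
So after constraint 3: D(Z) = {1,2,4}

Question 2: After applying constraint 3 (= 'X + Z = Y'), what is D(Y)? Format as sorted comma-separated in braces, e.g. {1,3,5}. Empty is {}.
Answer: {2,3,5}

Derivation:
Constraint 1 (Z + X = Y) on D(Z)={1,2,3,4,5} D(X)={1,3,4} D(Y)={1,2,3,5}: Z {1,2,3,4,5}->{1,2,4}; Y {1,2,3,5}->{2,3,5}
Constraint 2 (Y != X) on D(Y)={2,3,5} D(X)={1,3,4}: no change
Constraint 3 (X + Z = Y) on D(X)={1,3,4} D(Z)={1,2,4} D(Y)={2,3,5}: no change
So after constraint 3: D(Y) = {2,3,5}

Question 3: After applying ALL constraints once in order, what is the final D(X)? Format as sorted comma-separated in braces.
Constraint 1 (Z + X = Y) on D(Z)={1,2,3,4,5} D(X)={1,3,4} D(Y)={1,2,3,5}: Z {1,2,3,4,5}->{1,2,4}; Y {1,2,3,5}->{2,3,5}
Constraint 2 (Y != X) on D(Y)={2,3,5} D(X)={1,3,4}: no change
Constraint 3 (X + Z = Y) on D(X)={1,3,4} D(Z)={1,2,4} D(Y)={2,3,5}: no change
So after all 3 constraints: D(X) = {1,3,4}

Answer: {1,3,4}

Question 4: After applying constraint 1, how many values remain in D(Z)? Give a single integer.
Answer: 3

Derivation:
Constraint 1 (Z + X = Y) on D(Z)={1,2,3,4,5} D(X)={1,3,4} D(Y)={1,2,3,5}: Z {1,2,3,4,5}->{1,2,4}; Y {1,2,3,5}->{2,3,5}
So after constraint 1: D(Z)={1,2,4}, size = 3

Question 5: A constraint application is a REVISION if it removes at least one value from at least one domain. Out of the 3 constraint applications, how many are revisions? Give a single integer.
Constraint 1 (Z + X = Y) on D(Z)={1,2,3,4,5} D(X)={1,3,4} D(Y)={1,2,3,5}: Z {1,2,3,4,5}->{1,2,4}; Y {1,2,3,5}->{2,3,5} => REVISION
Constraint 2 (Y != X) on D(Y)={2,3,5} D(X)={1,3,4}: no change => not a revision
Constraint 3 (X + Z = Y) on D(X)={1,3,4} D(Z)={1,2,4} D(Y)={2,3,5}: no change => not a revision
Total revisions = 1

Answer: 1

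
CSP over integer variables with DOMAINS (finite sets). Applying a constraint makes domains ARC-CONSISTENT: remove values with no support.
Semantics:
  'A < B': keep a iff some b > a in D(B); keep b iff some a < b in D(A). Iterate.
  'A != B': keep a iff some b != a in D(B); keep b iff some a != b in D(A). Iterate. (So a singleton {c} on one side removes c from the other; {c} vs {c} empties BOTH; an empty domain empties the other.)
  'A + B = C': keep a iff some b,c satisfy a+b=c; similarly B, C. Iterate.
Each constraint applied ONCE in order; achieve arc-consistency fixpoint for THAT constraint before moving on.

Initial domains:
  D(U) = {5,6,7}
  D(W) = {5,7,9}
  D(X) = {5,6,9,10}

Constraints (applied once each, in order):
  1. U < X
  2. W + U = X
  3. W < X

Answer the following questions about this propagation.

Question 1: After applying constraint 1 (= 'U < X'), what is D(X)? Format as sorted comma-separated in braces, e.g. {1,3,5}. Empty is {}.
Constraint 1 (U < X) on D(U)={5,6,7} D(X)={5,6,9,10}: X {5,6,9,10}->{6,9,10}
So after constraint 1: D(X) = {6,9,10}

Answer: {6,9,10}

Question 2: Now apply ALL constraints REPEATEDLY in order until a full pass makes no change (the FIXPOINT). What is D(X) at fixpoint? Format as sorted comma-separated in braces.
Answer: {10}

Derivation:
pass 0 (initial): D(X)={5,6,9,10}
pass 1: U {5,6,7}->{5}; W {5,7,9}->{5}; X {5,6,9,10}->{10}
pass 2: no change
Fixpoint after 2 passes: D(X) = {10}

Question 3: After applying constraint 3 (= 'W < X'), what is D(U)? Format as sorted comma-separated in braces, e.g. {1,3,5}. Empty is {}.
Constraint 1 (U < X) on D(U)={5,6,7} D(X)={5,6,9,10}: X {5,6,9,10}->{6,9,10}
Constraint 2 (W + U = X) on D(W)={5,7,9} D(U)={5,6,7} D(X)={6,9,10}: W {5,7,9}->{5}; U {5,6,7}->{5}; X {6,9,10}->{10}
Constraint 3 (W < X) on D(W)={5} D(X)={10}: no change
So after constraint 3: D(U) = {5}

Answer: {5}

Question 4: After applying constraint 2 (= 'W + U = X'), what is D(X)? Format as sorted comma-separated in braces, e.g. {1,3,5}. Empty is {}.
Constraint 1 (U < X) on D(U)={5,6,7} D(X)={5,6,9,10}: X {5,6,9,10}->{6,9,10}
Constraint 2 (W + U = X) on D(W)={5,7,9} D(U)={5,6,7} D(X)={6,9,10}: W {5,7,9}->{5}; U {5,6,7}->{5}; X {6,9,10}->{10}
So after constraint 2: D(X) = {10}

Answer: {10}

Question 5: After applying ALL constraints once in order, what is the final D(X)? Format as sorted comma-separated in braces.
Answer: {10}

Derivation:
Constraint 1 (U < X) on D(U)={5,6,7} D(X)={5,6,9,10}: X {5,6,9,10}->{6,9,10}
Constraint 2 (W + U = X) on D(W)={5,7,9} D(U)={5,6,7} D(X)={6,9,10}: W {5,7,9}->{5}; U {5,6,7}->{5}; X {6,9,10}->{10}
Constraint 3 (W < X) on D(W)={5} D(X)={10}: no change
So after all 3 constraints: D(X) = {10}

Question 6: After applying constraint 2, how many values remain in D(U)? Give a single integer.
Constraint 1 (U < X) on D(U)={5,6,7} D(X)={5,6,9,10}: X {5,6,9,10}->{6,9,10}
Constraint 2 (W + U = X) on D(W)={5,7,9} D(U)={5,6,7} D(X)={6,9,10}: W {5,7,9}->{5}; U {5,6,7}->{5}; X {6,9,10}->{10}
So after constraint 2: D(U)={5}, size = 1

Answer: 1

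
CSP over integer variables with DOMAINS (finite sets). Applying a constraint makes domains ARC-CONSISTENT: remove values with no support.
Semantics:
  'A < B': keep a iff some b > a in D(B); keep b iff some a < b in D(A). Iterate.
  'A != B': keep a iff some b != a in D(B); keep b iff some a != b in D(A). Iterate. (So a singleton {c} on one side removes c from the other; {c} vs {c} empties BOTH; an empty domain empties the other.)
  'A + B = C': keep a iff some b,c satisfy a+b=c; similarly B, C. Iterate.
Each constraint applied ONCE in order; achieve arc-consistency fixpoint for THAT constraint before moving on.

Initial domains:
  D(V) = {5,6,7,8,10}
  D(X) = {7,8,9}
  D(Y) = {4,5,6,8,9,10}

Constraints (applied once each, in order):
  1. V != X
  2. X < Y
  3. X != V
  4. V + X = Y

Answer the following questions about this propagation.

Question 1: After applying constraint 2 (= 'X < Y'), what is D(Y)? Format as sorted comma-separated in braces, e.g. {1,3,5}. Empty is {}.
Constraint 1 (V != X) on D(V)={5,6,7,8,10} D(X)={7,8,9}: no change
Constraint 2 (X < Y) on D(X)={7,8,9} D(Y)={4,5,6,8,9,10}: Y {4,5,6,8,9,10}->{8,9,10}
So after constraint 2: D(Y) = {8,9,10}

Answer: {8,9,10}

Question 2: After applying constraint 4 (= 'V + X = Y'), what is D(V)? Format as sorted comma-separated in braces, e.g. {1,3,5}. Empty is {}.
Constraint 1 (V != X) on D(V)={5,6,7,8,10} D(X)={7,8,9}: no change
Constraint 2 (X < Y) on D(X)={7,8,9} D(Y)={4,5,6,8,9,10}: Y {4,5,6,8,9,10}->{8,9,10}
Constraint 3 (X != V) on D(X)={7,8,9} D(V)={5,6,7,8,10}: no change
Constraint 4 (V + X = Y) on D(V)={5,6,7,8,10} D(X)={7,8,9} D(Y)={8,9,10}: V {5,6,7,8,10}->{}; X {7,8,9}->{}; Y {8,9,10}->{}
So after constraint 4: D(V) = {}

Answer: {}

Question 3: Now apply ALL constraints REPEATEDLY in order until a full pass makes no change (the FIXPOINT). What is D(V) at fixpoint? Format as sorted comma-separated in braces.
Answer: {}

Derivation:
pass 0 (initial): D(V)={5,6,7,8,10}
pass 1: V {5,6,7,8,10}->{}; X {7,8,9}->{}; Y {4,5,6,8,9,10}->{}
pass 2: no change
Fixpoint after 2 passes: D(V) = {}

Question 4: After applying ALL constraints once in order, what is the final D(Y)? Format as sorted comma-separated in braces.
Answer: {}

Derivation:
Constraint 1 (V != X) on D(V)={5,6,7,8,10} D(X)={7,8,9}: no change
Constraint 2 (X < Y) on D(X)={7,8,9} D(Y)={4,5,6,8,9,10}: Y {4,5,6,8,9,10}->{8,9,10}
Constraint 3 (X != V) on D(X)={7,8,9} D(V)={5,6,7,8,10}: no change
Constraint 4 (V + X = Y) on D(V)={5,6,7,8,10} D(X)={7,8,9} D(Y)={8,9,10}: V {5,6,7,8,10}->{}; X {7,8,9}->{}; Y {8,9,10}->{}
So after all 4 constraints: D(Y) = {}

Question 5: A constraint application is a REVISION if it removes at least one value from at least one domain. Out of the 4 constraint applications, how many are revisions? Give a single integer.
Constraint 1 (V != X) on D(V)={5,6,7,8,10} D(X)={7,8,9}: no change => not a revision
Constraint 2 (X < Y) on D(X)={7,8,9} D(Y)={4,5,6,8,9,10}: Y {4,5,6,8,9,10}->{8,9,10} => REVISION
Constraint 3 (X != V) on D(X)={7,8,9} D(V)={5,6,7,8,10}: no change => not a revision
Constraint 4 (V + X = Y) on D(V)={5,6,7,8,10} D(X)={7,8,9} D(Y)={8,9,10}: V {5,6,7,8,10}->{}; X {7,8,9}->{}; Y {8,9,10}->{} => REVISION
Total revisions = 2

Answer: 2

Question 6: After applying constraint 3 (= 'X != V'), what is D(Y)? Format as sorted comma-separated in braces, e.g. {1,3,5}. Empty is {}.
Answer: {8,9,10}

Derivation:
Constraint 1 (V != X) on D(V)={5,6,7,8,10} D(X)={7,8,9}: no change
Constraint 2 (X < Y) on D(X)={7,8,9} D(Y)={4,5,6,8,9,10}: Y {4,5,6,8,9,10}->{8,9,10}
Constraint 3 (X != V) on D(X)={7,8,9} D(V)={5,6,7,8,10}: no change
So after constraint 3: D(Y) = {8,9,10}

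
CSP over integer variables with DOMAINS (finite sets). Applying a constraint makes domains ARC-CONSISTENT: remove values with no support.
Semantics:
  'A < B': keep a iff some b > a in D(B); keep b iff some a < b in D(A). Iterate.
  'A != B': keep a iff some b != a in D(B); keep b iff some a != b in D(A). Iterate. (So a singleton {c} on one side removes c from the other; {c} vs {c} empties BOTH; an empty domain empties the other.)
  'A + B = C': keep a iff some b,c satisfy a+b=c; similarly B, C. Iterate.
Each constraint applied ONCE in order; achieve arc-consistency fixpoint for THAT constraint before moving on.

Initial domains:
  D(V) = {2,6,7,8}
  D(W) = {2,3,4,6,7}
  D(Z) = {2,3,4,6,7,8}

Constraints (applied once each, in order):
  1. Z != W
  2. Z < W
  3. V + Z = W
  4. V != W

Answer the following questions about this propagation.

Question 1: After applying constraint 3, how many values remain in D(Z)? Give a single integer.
Answer: 2

Derivation:
Constraint 1 (Z != W) on D(Z)={2,3,4,6,7,8} D(W)={2,3,4,6,7}: no change
Constraint 2 (Z < W) on D(Z)={2,3,4,6,7,8} D(W)={2,3,4,6,7}: Z {2,3,4,6,7,8}->{2,3,4,6}; W {2,3,4,6,7}->{3,4,6,7}
Constraint 3 (V + Z = W) on D(V)={2,6,7,8} D(Z)={2,3,4,6} D(W)={3,4,6,7}: V {2,6,7,8}->{2}; Z {2,3,4,6}->{2,4}; W {3,4,6,7}->{4,6}
So after constraint 3: D(Z)={2,4}, size = 2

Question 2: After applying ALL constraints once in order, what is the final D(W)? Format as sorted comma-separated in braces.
Constraint 1 (Z != W) on D(Z)={2,3,4,6,7,8} D(W)={2,3,4,6,7}: no change
Constraint 2 (Z < W) on D(Z)={2,3,4,6,7,8} D(W)={2,3,4,6,7}: Z {2,3,4,6,7,8}->{2,3,4,6}; W {2,3,4,6,7}->{3,4,6,7}
Constraint 3 (V + Z = W) on D(V)={2,6,7,8} D(Z)={2,3,4,6} D(W)={3,4,6,7}: V {2,6,7,8}->{2}; Z {2,3,4,6}->{2,4}; W {3,4,6,7}->{4,6}
Constraint 4 (V != W) on D(V)={2} D(W)={4,6}: no change
So after all 4 constraints: D(W) = {4,6}

Answer: {4,6}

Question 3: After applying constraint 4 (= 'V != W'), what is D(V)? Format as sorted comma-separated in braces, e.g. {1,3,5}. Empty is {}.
Answer: {2}

Derivation:
Constraint 1 (Z != W) on D(Z)={2,3,4,6,7,8} D(W)={2,3,4,6,7}: no change
Constraint 2 (Z < W) on D(Z)={2,3,4,6,7,8} D(W)={2,3,4,6,7}: Z {2,3,4,6,7,8}->{2,3,4,6}; W {2,3,4,6,7}->{3,4,6,7}
Constraint 3 (V + Z = W) on D(V)={2,6,7,8} D(Z)={2,3,4,6} D(W)={3,4,6,7}: V {2,6,7,8}->{2}; Z {2,3,4,6}->{2,4}; W {3,4,6,7}->{4,6}
Constraint 4 (V != W) on D(V)={2} D(W)={4,6}: no change
So after constraint 4: D(V) = {2}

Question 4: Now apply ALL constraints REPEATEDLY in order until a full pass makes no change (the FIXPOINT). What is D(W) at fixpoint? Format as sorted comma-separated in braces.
pass 0 (initial): D(W)={2,3,4,6,7}
pass 1: V {2,6,7,8}->{2}; W {2,3,4,6,7}->{4,6}; Z {2,3,4,6,7,8}->{2,4}
pass 2: no change
Fixpoint after 2 passes: D(W) = {4,6}

Answer: {4,6}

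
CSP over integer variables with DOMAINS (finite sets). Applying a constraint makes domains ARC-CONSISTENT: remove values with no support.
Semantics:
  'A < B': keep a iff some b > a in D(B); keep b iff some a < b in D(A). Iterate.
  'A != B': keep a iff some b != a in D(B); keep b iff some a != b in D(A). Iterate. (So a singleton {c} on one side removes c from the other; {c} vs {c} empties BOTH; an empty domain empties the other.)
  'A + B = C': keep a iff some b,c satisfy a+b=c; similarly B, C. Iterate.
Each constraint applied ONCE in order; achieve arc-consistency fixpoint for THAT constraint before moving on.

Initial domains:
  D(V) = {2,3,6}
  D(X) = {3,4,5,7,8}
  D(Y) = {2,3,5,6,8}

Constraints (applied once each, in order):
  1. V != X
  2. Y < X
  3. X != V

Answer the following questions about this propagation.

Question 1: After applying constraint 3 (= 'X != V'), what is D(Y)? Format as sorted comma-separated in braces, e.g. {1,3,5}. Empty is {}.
Answer: {2,3,5,6}

Derivation:
Constraint 1 (V != X) on D(V)={2,3,6} D(X)={3,4,5,7,8}: no change
Constraint 2 (Y < X) on D(Y)={2,3,5,6,8} D(X)={3,4,5,7,8}: Y {2,3,5,6,8}->{2,3,5,6}
Constraint 3 (X != V) on D(X)={3,4,5,7,8} D(V)={2,3,6}: no change
So after constraint 3: D(Y) = {2,3,5,6}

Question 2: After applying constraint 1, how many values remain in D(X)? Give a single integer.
Answer: 5

Derivation:
Constraint 1 (V != X) on D(V)={2,3,6} D(X)={3,4,5,7,8}: no change
So after constraint 1: D(X)={3,4,5,7,8}, size = 5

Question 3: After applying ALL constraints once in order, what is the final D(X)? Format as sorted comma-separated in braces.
Answer: {3,4,5,7,8}

Derivation:
Constraint 1 (V != X) on D(V)={2,3,6} D(X)={3,4,5,7,8}: no change
Constraint 2 (Y < X) on D(Y)={2,3,5,6,8} D(X)={3,4,5,7,8}: Y {2,3,5,6,8}->{2,3,5,6}
Constraint 3 (X != V) on D(X)={3,4,5,7,8} D(V)={2,3,6}: no change
So after all 3 constraints: D(X) = {3,4,5,7,8}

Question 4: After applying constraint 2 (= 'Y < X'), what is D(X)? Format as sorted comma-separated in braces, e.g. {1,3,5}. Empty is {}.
Constraint 1 (V != X) on D(V)={2,3,6} D(X)={3,4,5,7,8}: no change
Constraint 2 (Y < X) on D(Y)={2,3,5,6,8} D(X)={3,4,5,7,8}: Y {2,3,5,6,8}->{2,3,5,6}
So after constraint 2: D(X) = {3,4,5,7,8}

Answer: {3,4,5,7,8}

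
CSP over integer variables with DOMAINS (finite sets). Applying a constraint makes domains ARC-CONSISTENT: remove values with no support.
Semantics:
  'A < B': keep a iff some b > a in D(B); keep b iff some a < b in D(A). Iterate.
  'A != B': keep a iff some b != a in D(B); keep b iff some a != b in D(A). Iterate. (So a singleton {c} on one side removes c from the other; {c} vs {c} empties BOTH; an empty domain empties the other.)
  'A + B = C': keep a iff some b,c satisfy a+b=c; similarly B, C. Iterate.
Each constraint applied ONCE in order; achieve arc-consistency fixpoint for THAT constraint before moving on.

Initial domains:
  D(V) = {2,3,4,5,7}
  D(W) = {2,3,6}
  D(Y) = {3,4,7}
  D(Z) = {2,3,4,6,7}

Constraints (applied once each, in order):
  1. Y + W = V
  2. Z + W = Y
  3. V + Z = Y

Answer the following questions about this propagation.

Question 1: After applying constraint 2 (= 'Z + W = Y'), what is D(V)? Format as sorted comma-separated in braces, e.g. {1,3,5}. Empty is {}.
Constraint 1 (Y + W = V) on D(Y)={3,4,7} D(W)={2,3,6} D(V)={2,3,4,5,7}: Y {3,4,7}->{3,4}; W {2,3,6}->{2,3}; V {2,3,4,5,7}->{5,7}
Constraint 2 (Z + W = Y) on D(Z)={2,3,4,6,7} D(W)={2,3} D(Y)={3,4}: Z {2,3,4,6,7}->{2}; W {2,3}->{2}; Y {3,4}->{4}
So after constraint 2: D(V) = {5,7}

Answer: {5,7}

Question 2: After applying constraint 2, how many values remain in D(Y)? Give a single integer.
Answer: 1

Derivation:
Constraint 1 (Y + W = V) on D(Y)={3,4,7} D(W)={2,3,6} D(V)={2,3,4,5,7}: Y {3,4,7}->{3,4}; W {2,3,6}->{2,3}; V {2,3,4,5,7}->{5,7}
Constraint 2 (Z + W = Y) on D(Z)={2,3,4,6,7} D(W)={2,3} D(Y)={3,4}: Z {2,3,4,6,7}->{2}; W {2,3}->{2}; Y {3,4}->{4}
So after constraint 2: D(Y)={4}, size = 1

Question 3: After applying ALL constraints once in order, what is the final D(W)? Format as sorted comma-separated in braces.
Answer: {2}

Derivation:
Constraint 1 (Y + W = V) on D(Y)={3,4,7} D(W)={2,3,6} D(V)={2,3,4,5,7}: Y {3,4,7}->{3,4}; W {2,3,6}->{2,3}; V {2,3,4,5,7}->{5,7}
Constraint 2 (Z + W = Y) on D(Z)={2,3,4,6,7} D(W)={2,3} D(Y)={3,4}: Z {2,3,4,6,7}->{2}; W {2,3}->{2}; Y {3,4}->{4}
Constraint 3 (V + Z = Y) on D(V)={5,7} D(Z)={2} D(Y)={4}: V {5,7}->{}; Z {2}->{}; Y {4}->{}
So after all 3 constraints: D(W) = {2}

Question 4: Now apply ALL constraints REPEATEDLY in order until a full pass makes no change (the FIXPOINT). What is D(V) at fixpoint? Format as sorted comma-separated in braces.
pass 0 (initial): D(V)={2,3,4,5,7}
pass 1: V {2,3,4,5,7}->{}; W {2,3,6}->{2}; Y {3,4,7}->{}; Z {2,3,4,6,7}->{}
pass 2: W {2}->{}
pass 3: no change
Fixpoint after 3 passes: D(V) = {}

Answer: {}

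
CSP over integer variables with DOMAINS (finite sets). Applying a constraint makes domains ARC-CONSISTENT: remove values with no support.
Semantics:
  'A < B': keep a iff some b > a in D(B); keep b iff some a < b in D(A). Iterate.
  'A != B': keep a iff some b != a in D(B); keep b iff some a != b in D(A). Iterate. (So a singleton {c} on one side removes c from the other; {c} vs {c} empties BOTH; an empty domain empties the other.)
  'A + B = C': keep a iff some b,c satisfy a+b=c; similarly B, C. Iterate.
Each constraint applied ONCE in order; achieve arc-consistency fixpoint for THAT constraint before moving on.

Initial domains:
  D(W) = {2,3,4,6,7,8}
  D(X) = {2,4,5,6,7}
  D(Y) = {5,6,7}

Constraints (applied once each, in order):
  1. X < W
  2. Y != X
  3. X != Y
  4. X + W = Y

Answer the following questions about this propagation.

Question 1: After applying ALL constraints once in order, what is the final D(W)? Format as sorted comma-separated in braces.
Constraint 1 (X < W) on D(X)={2,4,5,6,7} D(W)={2,3,4,6,7,8}: W {2,3,4,6,7,8}->{3,4,6,7,8}
Constraint 2 (Y != X) on D(Y)={5,6,7} D(X)={2,4,5,6,7}: no change
Constraint 3 (X != Y) on D(X)={2,4,5,6,7} D(Y)={5,6,7}: no change
Constraint 4 (X + W = Y) on D(X)={2,4,5,6,7} D(W)={3,4,6,7,8} D(Y)={5,6,7}: X {2,4,5,6,7}->{2,4}; W {3,4,6,7,8}->{3,4}
So after all 4 constraints: D(W) = {3,4}

Answer: {3,4}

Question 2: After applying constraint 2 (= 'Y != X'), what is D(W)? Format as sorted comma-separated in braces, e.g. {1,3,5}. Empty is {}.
Constraint 1 (X < W) on D(X)={2,4,5,6,7} D(W)={2,3,4,6,7,8}: W {2,3,4,6,7,8}->{3,4,6,7,8}
Constraint 2 (Y != X) on D(Y)={5,6,7} D(X)={2,4,5,6,7}: no change
So after constraint 2: D(W) = {3,4,6,7,8}

Answer: {3,4,6,7,8}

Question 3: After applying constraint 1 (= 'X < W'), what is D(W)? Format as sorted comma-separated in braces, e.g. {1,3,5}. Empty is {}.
Answer: {3,4,6,7,8}

Derivation:
Constraint 1 (X < W) on D(X)={2,4,5,6,7} D(W)={2,3,4,6,7,8}: W {2,3,4,6,7,8}->{3,4,6,7,8}
So after constraint 1: D(W) = {3,4,6,7,8}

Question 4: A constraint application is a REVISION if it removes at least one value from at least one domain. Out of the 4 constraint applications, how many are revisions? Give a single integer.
Answer: 2

Derivation:
Constraint 1 (X < W) on D(X)={2,4,5,6,7} D(W)={2,3,4,6,7,8}: W {2,3,4,6,7,8}->{3,4,6,7,8} => REVISION
Constraint 2 (Y != X) on D(Y)={5,6,7} D(X)={2,4,5,6,7}: no change => not a revision
Constraint 3 (X != Y) on D(X)={2,4,5,6,7} D(Y)={5,6,7}: no change => not a revision
Constraint 4 (X + W = Y) on D(X)={2,4,5,6,7} D(W)={3,4,6,7,8} D(Y)={5,6,7}: X {2,4,5,6,7}->{2,4}; W {3,4,6,7,8}->{3,4} => REVISION
Total revisions = 2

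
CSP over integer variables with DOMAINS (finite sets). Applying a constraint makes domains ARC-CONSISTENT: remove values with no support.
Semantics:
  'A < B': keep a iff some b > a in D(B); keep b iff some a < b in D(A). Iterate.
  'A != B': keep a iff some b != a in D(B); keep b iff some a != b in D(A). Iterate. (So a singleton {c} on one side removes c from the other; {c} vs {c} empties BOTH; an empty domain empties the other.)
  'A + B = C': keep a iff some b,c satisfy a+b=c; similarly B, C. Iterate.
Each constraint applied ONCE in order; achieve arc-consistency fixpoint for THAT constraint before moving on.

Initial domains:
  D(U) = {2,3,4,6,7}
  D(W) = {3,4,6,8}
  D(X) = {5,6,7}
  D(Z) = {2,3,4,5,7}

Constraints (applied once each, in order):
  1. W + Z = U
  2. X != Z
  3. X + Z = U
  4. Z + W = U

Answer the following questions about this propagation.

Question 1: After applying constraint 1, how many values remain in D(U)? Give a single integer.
Constraint 1 (W + Z = U) on D(W)={3,4,6,8} D(Z)={2,3,4,5,7} D(U)={2,3,4,6,7}: W {3,4,6,8}->{3,4}; Z {2,3,4,5,7}->{2,3,4}; U {2,3,4,6,7}->{6,7}
So after constraint 1: D(U)={6,7}, size = 2

Answer: 2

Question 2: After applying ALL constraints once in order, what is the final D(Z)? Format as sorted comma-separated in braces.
Answer: {}

Derivation:
Constraint 1 (W + Z = U) on D(W)={3,4,6,8} D(Z)={2,3,4,5,7} D(U)={2,3,4,6,7}: W {3,4,6,8}->{3,4}; Z {2,3,4,5,7}->{2,3,4}; U {2,3,4,6,7}->{6,7}
Constraint 2 (X != Z) on D(X)={5,6,7} D(Z)={2,3,4}: no change
Constraint 3 (X + Z = U) on D(X)={5,6,7} D(Z)={2,3,4} D(U)={6,7}: X {5,6,7}->{5}; Z {2,3,4}->{2}; U {6,7}->{7}
Constraint 4 (Z + W = U) on D(Z)={2} D(W)={3,4} D(U)={7}: Z {2}->{}; W {3,4}->{}; U {7}->{}
So after all 4 constraints: D(Z) = {}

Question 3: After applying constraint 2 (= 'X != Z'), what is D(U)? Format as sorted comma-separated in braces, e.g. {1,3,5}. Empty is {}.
Answer: {6,7}

Derivation:
Constraint 1 (W + Z = U) on D(W)={3,4,6,8} D(Z)={2,3,4,5,7} D(U)={2,3,4,6,7}: W {3,4,6,8}->{3,4}; Z {2,3,4,5,7}->{2,3,4}; U {2,3,4,6,7}->{6,7}
Constraint 2 (X != Z) on D(X)={5,6,7} D(Z)={2,3,4}: no change
So after constraint 2: D(U) = {6,7}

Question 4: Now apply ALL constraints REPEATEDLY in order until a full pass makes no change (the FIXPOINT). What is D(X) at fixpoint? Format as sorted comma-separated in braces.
Answer: {}

Derivation:
pass 0 (initial): D(X)={5,6,7}
pass 1: U {2,3,4,6,7}->{}; W {3,4,6,8}->{}; X {5,6,7}->{5}; Z {2,3,4,5,7}->{}
pass 2: X {5}->{}
pass 3: no change
Fixpoint after 3 passes: D(X) = {}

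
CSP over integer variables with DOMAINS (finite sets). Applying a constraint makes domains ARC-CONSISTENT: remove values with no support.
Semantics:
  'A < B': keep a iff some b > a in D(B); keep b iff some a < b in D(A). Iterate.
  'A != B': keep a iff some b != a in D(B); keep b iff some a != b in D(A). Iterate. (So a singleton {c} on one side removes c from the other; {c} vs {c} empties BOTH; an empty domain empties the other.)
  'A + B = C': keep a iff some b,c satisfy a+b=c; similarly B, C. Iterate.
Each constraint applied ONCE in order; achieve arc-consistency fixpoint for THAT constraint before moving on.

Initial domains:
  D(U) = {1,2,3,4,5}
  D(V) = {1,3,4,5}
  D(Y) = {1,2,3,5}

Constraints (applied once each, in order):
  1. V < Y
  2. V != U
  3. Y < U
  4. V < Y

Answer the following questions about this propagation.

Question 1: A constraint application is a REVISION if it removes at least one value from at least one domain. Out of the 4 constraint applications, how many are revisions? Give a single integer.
Answer: 3

Derivation:
Constraint 1 (V < Y) on D(V)={1,3,4,5} D(Y)={1,2,3,5}: V {1,3,4,5}->{1,3,4}; Y {1,2,3,5}->{2,3,5} => REVISION
Constraint 2 (V != U) on D(V)={1,3,4} D(U)={1,2,3,4,5}: no change => not a revision
Constraint 3 (Y < U) on D(Y)={2,3,5} D(U)={1,2,3,4,5}: Y {2,3,5}->{2,3}; U {1,2,3,4,5}->{3,4,5} => REVISION
Constraint 4 (V < Y) on D(V)={1,3,4} D(Y)={2,3}: V {1,3,4}->{1} => REVISION
Total revisions = 3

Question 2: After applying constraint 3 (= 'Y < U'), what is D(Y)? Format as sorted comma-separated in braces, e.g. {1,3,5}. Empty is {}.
Constraint 1 (V < Y) on D(V)={1,3,4,5} D(Y)={1,2,3,5}: V {1,3,4,5}->{1,3,4}; Y {1,2,3,5}->{2,3,5}
Constraint 2 (V != U) on D(V)={1,3,4} D(U)={1,2,3,4,5}: no change
Constraint 3 (Y < U) on D(Y)={2,3,5} D(U)={1,2,3,4,5}: Y {2,3,5}->{2,3}; U {1,2,3,4,5}->{3,4,5}
So after constraint 3: D(Y) = {2,3}

Answer: {2,3}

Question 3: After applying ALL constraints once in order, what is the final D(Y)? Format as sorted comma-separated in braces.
Answer: {2,3}

Derivation:
Constraint 1 (V < Y) on D(V)={1,3,4,5} D(Y)={1,2,3,5}: V {1,3,4,5}->{1,3,4}; Y {1,2,3,5}->{2,3,5}
Constraint 2 (V != U) on D(V)={1,3,4} D(U)={1,2,3,4,5}: no change
Constraint 3 (Y < U) on D(Y)={2,3,5} D(U)={1,2,3,4,5}: Y {2,3,5}->{2,3}; U {1,2,3,4,5}->{3,4,5}
Constraint 4 (V < Y) on D(V)={1,3,4} D(Y)={2,3}: V {1,3,4}->{1}
So after all 4 constraints: D(Y) = {2,3}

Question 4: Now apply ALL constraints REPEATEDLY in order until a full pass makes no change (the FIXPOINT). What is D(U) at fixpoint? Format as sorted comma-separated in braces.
Answer: {3,4,5}

Derivation:
pass 0 (initial): D(U)={1,2,3,4,5}
pass 1: U {1,2,3,4,5}->{3,4,5}; V {1,3,4,5}->{1}; Y {1,2,3,5}->{2,3}
pass 2: no change
Fixpoint after 2 passes: D(U) = {3,4,5}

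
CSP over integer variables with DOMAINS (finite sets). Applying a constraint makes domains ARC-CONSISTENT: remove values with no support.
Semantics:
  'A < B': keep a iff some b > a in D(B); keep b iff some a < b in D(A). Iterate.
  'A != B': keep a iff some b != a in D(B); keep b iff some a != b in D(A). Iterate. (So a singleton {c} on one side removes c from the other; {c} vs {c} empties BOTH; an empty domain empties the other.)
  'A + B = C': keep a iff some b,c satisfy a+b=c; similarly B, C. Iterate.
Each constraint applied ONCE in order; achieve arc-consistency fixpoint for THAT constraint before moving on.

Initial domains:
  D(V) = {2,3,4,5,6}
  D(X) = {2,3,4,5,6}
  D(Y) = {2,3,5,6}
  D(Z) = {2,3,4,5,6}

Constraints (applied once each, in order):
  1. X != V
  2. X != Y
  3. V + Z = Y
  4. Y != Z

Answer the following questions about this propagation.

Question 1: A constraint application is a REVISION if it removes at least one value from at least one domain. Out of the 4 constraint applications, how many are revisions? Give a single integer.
Answer: 1

Derivation:
Constraint 1 (X != V) on D(X)={2,3,4,5,6} D(V)={2,3,4,5,6}: no change => not a revision
Constraint 2 (X != Y) on D(X)={2,3,4,5,6} D(Y)={2,3,5,6}: no change => not a revision
Constraint 3 (V + Z = Y) on D(V)={2,3,4,5,6} D(Z)={2,3,4,5,6} D(Y)={2,3,5,6}: V {2,3,4,5,6}->{2,3,4}; Z {2,3,4,5,6}->{2,3,4}; Y {2,3,5,6}->{5,6} => REVISION
Constraint 4 (Y != Z) on D(Y)={5,6} D(Z)={2,3,4}: no change => not a revision
Total revisions = 1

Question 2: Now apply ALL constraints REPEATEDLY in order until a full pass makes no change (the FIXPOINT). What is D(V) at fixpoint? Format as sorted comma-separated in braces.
pass 0 (initial): D(V)={2,3,4,5,6}
pass 1: V {2,3,4,5,6}->{2,3,4}; Y {2,3,5,6}->{5,6}; Z {2,3,4,5,6}->{2,3,4}
pass 2: no change
Fixpoint after 2 passes: D(V) = {2,3,4}

Answer: {2,3,4}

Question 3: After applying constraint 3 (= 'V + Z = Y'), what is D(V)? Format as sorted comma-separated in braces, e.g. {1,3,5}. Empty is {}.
Answer: {2,3,4}

Derivation:
Constraint 1 (X != V) on D(X)={2,3,4,5,6} D(V)={2,3,4,5,6}: no change
Constraint 2 (X != Y) on D(X)={2,3,4,5,6} D(Y)={2,3,5,6}: no change
Constraint 3 (V + Z = Y) on D(V)={2,3,4,5,6} D(Z)={2,3,4,5,6} D(Y)={2,3,5,6}: V {2,3,4,5,6}->{2,3,4}; Z {2,3,4,5,6}->{2,3,4}; Y {2,3,5,6}->{5,6}
So after constraint 3: D(V) = {2,3,4}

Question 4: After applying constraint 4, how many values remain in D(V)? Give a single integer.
Answer: 3

Derivation:
Constraint 1 (X != V) on D(X)={2,3,4,5,6} D(V)={2,3,4,5,6}: no change
Constraint 2 (X != Y) on D(X)={2,3,4,5,6} D(Y)={2,3,5,6}: no change
Constraint 3 (V + Z = Y) on D(V)={2,3,4,5,6} D(Z)={2,3,4,5,6} D(Y)={2,3,5,6}: V {2,3,4,5,6}->{2,3,4}; Z {2,3,4,5,6}->{2,3,4}; Y {2,3,5,6}->{5,6}
Constraint 4 (Y != Z) on D(Y)={5,6} D(Z)={2,3,4}: no change
So after constraint 4: D(V)={2,3,4}, size = 3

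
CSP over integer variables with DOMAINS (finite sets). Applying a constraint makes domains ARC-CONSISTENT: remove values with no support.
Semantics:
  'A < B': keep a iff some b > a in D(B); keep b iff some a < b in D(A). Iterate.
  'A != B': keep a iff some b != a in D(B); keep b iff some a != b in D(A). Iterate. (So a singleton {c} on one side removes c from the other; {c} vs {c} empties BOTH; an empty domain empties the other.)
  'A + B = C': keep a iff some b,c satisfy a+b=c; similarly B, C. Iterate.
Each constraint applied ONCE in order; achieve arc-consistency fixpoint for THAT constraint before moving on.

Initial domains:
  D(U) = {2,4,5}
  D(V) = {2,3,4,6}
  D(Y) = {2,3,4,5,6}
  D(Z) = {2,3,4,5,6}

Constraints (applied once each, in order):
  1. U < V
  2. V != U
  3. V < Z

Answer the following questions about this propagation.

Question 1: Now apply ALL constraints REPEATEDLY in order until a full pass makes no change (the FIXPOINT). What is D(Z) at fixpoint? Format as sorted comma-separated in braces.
pass 0 (initial): D(Z)={2,3,4,5,6}
pass 1: V {2,3,4,6}->{3,4}; Z {2,3,4,5,6}->{4,5,6}
pass 2: U {2,4,5}->{2}
pass 3: no change
Fixpoint after 3 passes: D(Z) = {4,5,6}

Answer: {4,5,6}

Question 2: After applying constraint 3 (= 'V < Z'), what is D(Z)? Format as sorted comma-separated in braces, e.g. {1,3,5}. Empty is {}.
Constraint 1 (U < V) on D(U)={2,4,5} D(V)={2,3,4,6}: V {2,3,4,6}->{3,4,6}
Constraint 2 (V != U) on D(V)={3,4,6} D(U)={2,4,5}: no change
Constraint 3 (V < Z) on D(V)={3,4,6} D(Z)={2,3,4,5,6}: V {3,4,6}->{3,4}; Z {2,3,4,5,6}->{4,5,6}
So after constraint 3: D(Z) = {4,5,6}

Answer: {4,5,6}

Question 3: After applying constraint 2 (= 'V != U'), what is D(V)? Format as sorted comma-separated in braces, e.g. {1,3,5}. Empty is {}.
Constraint 1 (U < V) on D(U)={2,4,5} D(V)={2,3,4,6}: V {2,3,4,6}->{3,4,6}
Constraint 2 (V != U) on D(V)={3,4,6} D(U)={2,4,5}: no change
So after constraint 2: D(V) = {3,4,6}

Answer: {3,4,6}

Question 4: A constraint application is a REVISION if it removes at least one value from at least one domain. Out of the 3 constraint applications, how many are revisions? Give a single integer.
Answer: 2

Derivation:
Constraint 1 (U < V) on D(U)={2,4,5} D(V)={2,3,4,6}: V {2,3,4,6}->{3,4,6} => REVISION
Constraint 2 (V != U) on D(V)={3,4,6} D(U)={2,4,5}: no change => not a revision
Constraint 3 (V < Z) on D(V)={3,4,6} D(Z)={2,3,4,5,6}: V {3,4,6}->{3,4}; Z {2,3,4,5,6}->{4,5,6} => REVISION
Total revisions = 2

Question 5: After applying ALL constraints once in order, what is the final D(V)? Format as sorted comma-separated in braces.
Answer: {3,4}

Derivation:
Constraint 1 (U < V) on D(U)={2,4,5} D(V)={2,3,4,6}: V {2,3,4,6}->{3,4,6}
Constraint 2 (V != U) on D(V)={3,4,6} D(U)={2,4,5}: no change
Constraint 3 (V < Z) on D(V)={3,4,6} D(Z)={2,3,4,5,6}: V {3,4,6}->{3,4}; Z {2,3,4,5,6}->{4,5,6}
So after all 3 constraints: D(V) = {3,4}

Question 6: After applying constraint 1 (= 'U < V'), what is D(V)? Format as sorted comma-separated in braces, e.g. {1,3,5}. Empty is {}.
Constraint 1 (U < V) on D(U)={2,4,5} D(V)={2,3,4,6}: V {2,3,4,6}->{3,4,6}
So after constraint 1: D(V) = {3,4,6}

Answer: {3,4,6}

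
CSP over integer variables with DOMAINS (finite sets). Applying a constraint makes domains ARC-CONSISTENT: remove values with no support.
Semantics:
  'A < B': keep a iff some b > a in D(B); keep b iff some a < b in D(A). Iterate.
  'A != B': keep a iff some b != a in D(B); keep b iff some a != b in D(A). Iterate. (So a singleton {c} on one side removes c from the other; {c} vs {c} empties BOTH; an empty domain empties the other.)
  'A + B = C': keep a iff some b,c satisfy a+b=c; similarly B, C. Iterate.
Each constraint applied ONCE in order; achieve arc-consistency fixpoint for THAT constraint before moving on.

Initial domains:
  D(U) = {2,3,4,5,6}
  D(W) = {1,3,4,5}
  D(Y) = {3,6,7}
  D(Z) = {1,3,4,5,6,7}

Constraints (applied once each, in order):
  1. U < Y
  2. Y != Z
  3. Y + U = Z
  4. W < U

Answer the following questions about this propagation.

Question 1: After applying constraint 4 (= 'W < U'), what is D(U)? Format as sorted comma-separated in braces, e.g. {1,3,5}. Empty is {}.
Answer: {2,3,4}

Derivation:
Constraint 1 (U < Y) on D(U)={2,3,4,5,6} D(Y)={3,6,7}: no change
Constraint 2 (Y != Z) on D(Y)={3,6,7} D(Z)={1,3,4,5,6,7}: no change
Constraint 3 (Y + U = Z) on D(Y)={3,6,7} D(U)={2,3,4,5,6} D(Z)={1,3,4,5,6,7}: Y {3,6,7}->{3}; U {2,3,4,5,6}->{2,3,4}; Z {1,3,4,5,6,7}->{5,6,7}
Constraint 4 (W < U) on D(W)={1,3,4,5} D(U)={2,3,4}: W {1,3,4,5}->{1,3}
So after constraint 4: D(U) = {2,3,4}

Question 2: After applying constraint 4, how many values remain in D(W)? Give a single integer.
Answer: 2

Derivation:
Constraint 1 (U < Y) on D(U)={2,3,4,5,6} D(Y)={3,6,7}: no change
Constraint 2 (Y != Z) on D(Y)={3,6,7} D(Z)={1,3,4,5,6,7}: no change
Constraint 3 (Y + U = Z) on D(Y)={3,6,7} D(U)={2,3,4,5,6} D(Z)={1,3,4,5,6,7}: Y {3,6,7}->{3}; U {2,3,4,5,6}->{2,3,4}; Z {1,3,4,5,6,7}->{5,6,7}
Constraint 4 (W < U) on D(W)={1,3,4,5} D(U)={2,3,4}: W {1,3,4,5}->{1,3}
So after constraint 4: D(W)={1,3}, size = 2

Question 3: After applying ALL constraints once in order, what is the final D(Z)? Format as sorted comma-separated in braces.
Answer: {5,6,7}

Derivation:
Constraint 1 (U < Y) on D(U)={2,3,4,5,6} D(Y)={3,6,7}: no change
Constraint 2 (Y != Z) on D(Y)={3,6,7} D(Z)={1,3,4,5,6,7}: no change
Constraint 3 (Y + U = Z) on D(Y)={3,6,7} D(U)={2,3,4,5,6} D(Z)={1,3,4,5,6,7}: Y {3,6,7}->{3}; U {2,3,4,5,6}->{2,3,4}; Z {1,3,4,5,6,7}->{5,6,7}
Constraint 4 (W < U) on D(W)={1,3,4,5} D(U)={2,3,4}: W {1,3,4,5}->{1,3}
So after all 4 constraints: D(Z) = {5,6,7}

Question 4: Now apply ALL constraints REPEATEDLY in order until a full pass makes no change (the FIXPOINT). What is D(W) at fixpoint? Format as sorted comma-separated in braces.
Answer: {1}

Derivation:
pass 0 (initial): D(W)={1,3,4,5}
pass 1: U {2,3,4,5,6}->{2,3,4}; W {1,3,4,5}->{1,3}; Y {3,6,7}->{3}; Z {1,3,4,5,6,7}->{5,6,7}
pass 2: U {2,3,4}->{2}; W {1,3}->{1}; Z {5,6,7}->{5}
pass 3: no change
Fixpoint after 3 passes: D(W) = {1}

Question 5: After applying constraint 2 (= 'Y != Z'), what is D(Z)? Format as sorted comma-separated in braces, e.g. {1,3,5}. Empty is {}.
Constraint 1 (U < Y) on D(U)={2,3,4,5,6} D(Y)={3,6,7}: no change
Constraint 2 (Y != Z) on D(Y)={3,6,7} D(Z)={1,3,4,5,6,7}: no change
So after constraint 2: D(Z) = {1,3,4,5,6,7}

Answer: {1,3,4,5,6,7}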